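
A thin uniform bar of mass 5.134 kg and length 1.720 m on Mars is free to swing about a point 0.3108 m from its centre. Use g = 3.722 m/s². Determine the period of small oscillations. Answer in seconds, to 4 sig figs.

3.422 s

For a physical pendulum T = 2π√(I/(mgd)), with d = 0.31080 m from pivot to centre of mass.
I_cm = mL²/12 = 5.134 × 1.720²/12 = 1.2657 kg·m²; I = I_cm + md² = 1.2657 + 5.134 × 0.31080² = 1.7616 kg·m².
T = 2π√(1.7616/(5.134 × 3.722 × 0.31080)) = 3.422 s.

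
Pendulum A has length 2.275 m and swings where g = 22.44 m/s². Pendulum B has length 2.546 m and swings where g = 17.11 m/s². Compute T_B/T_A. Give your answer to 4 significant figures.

1.212

T = 2π√(L/g), so T_B/T_A = √((L_B/g_B)/(L_A/g_A)) = √((2.546/17.11)/(2.275/22.44)) = 1.212.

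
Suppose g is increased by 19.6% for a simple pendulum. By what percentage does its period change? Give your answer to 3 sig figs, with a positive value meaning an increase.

T ∝ 1/√g, so T'/T = 1/√(1.196) = 0.9144.
Percentage change in T = (0.9144 − 1) × 100% = -8.56%.

-8.56%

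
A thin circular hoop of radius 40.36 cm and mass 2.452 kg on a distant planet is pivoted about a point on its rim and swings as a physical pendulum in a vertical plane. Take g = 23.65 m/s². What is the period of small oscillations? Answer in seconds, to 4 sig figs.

I_cm = mr² = 0.39941 kg·m². The pivot is at distance d = 0.4036 m from the centre of mass.
By the parallel-axis theorem, I = I_cm + md² = 0.39941 + 0.39941 = 0.79883 kg·m².
T = 2π√(I/(mgd)) = 2π√(0.79883/(2.452 × 23.65 × 0.4036)) = 1.161 s.

1.161 s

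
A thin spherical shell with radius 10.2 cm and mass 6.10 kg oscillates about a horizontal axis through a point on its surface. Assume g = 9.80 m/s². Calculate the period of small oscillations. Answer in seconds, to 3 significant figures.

I_cm = (2/3)mr² = 0.04231 kg·m². The pivot is at distance d = 0.102 m from the centre of mass.
By the parallel-axis theorem, I = I_cm + md² = 0.04231 + 0.06346 = 0.1058 kg·m².
T = 2π√(I/(mgd)) = 2π√(0.1058/(6.10 × 9.80 × 0.102)) = 0.828 s.

0.828 s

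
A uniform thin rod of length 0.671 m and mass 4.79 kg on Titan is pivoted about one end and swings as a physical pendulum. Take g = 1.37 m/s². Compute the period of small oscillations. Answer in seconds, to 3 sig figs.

3.59 s

For a physical pendulum T = 2π√(I/(mgd)), with d = 0.3355 m from pivot to centre of mass.
I_cm = mL²/12 = 4.79 × 0.671²/12 = 0.1797 kg·m²; I = I_cm + md² = 0.1797 + 4.79 × 0.3355² = 0.7189 kg·m².
T = 2π√(0.7189/(4.79 × 1.37 × 0.3355)) = 3.59 s.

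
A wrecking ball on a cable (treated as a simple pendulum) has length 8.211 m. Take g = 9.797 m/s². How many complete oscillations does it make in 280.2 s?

T = 2π√(L/g) = 2π√(8.211/9.797) = 5.7522 s.
Number of complete oscillations = ⌊280.2/5.7522⌋ = ⌊48.712⌋ = 48.

48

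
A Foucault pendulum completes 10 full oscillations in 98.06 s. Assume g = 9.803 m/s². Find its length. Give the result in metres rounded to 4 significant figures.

23.88 m

T = 98.06/10 = 9.8060 s.
From T = 2π√(L/g), L = gT²/(4π²) = 9.803 × 9.8060²/(4π²) = 23.88 m.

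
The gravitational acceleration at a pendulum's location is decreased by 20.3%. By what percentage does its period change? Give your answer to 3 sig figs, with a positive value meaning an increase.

T ∝ 1/√g, so T'/T = 1/√(0.7970) = 1.120.
Percentage change in T = (1.120 − 1) × 100% = 12.0%.

12.0%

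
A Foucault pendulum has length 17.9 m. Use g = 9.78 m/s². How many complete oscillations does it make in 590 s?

T = 2π√(L/g) = 2π√(17.9/9.78) = 8.500 s.
Number of complete oscillations = ⌊590/8.500⌋ = ⌊69.41⌋ = 69.

69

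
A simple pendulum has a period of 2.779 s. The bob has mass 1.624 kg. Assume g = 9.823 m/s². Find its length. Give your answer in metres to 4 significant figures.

1.922 m

From T = 2π√(L/g), L = gT²/(4π²) = 9.823 × 2.7790²/(4π²) = 1.922 m.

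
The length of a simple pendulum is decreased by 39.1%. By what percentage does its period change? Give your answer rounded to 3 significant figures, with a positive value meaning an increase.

T ∝ √L, so T'/T = √(0.6090) = 0.7804.
Percentage change in T = (0.7804 − 1) × 100% = -22.0%.

-22.0%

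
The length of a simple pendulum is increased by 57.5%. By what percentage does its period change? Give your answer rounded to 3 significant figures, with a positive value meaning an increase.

25.5%

T ∝ √L, so T'/T = √(1.575) = 1.255.
Percentage change in T = (1.255 − 1) × 100% = 25.5%.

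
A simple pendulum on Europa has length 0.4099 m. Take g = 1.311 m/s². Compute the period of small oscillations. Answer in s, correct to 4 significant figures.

3.513 s

T = 2π√(L/g) = 2π√(0.4099/1.311) = 2π × 0.55916 = 3.513 s.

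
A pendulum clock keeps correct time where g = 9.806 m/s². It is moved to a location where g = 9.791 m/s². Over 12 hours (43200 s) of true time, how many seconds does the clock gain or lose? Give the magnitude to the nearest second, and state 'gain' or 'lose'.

The clock's period scales as T ∝ 1/√g, so T'/T = √(9.806/9.791) = 1.00077.
In 43200 s of true time the clock registers 43200/1.00077 = 43166.9 s, so it loses 33 s.

lose 33 s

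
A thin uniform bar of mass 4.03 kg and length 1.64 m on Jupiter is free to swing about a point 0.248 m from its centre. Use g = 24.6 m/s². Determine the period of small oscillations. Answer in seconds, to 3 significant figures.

1.36 s

For a physical pendulum T = 2π√(I/(mgd)), with d = 0.2480 m from pivot to centre of mass.
I_cm = mL²/12 = 4.03 × 1.64²/12 = 0.9033 kg·m²; I = I_cm + md² = 0.9033 + 4.03 × 0.2480² = 1.151 kg·m².
T = 2π√(1.151/(4.03 × 24.6 × 0.2480)) = 1.36 s.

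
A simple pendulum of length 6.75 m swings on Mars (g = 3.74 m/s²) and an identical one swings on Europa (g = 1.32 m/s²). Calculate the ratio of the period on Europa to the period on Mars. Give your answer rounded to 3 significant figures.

T ∝ 1/√g, so T₂/T₁ = √(g₁/g₂) = √(3.74/1.32) = 1.68.

1.68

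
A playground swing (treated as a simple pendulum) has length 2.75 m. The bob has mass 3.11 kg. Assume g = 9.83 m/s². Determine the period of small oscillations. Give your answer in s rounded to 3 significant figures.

3.32 s

T = 2π√(L/g) = 2π√(2.75/9.83) = 2π × 0.5289 = 3.32 s.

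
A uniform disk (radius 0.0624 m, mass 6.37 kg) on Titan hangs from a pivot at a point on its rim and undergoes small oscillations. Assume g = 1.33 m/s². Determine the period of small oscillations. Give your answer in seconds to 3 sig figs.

1.67 s

I_cm = ½mr² = 0.01240 kg·m². The pivot is at distance d = 0.0624 m from the centre of mass.
By the parallel-axis theorem, I = I_cm + md² = 0.01240 + 0.02480 = 0.03720 kg·m².
T = 2π√(I/(mgd)) = 2π√(0.03720/(6.37 × 1.33 × 0.0624)) = 1.67 s.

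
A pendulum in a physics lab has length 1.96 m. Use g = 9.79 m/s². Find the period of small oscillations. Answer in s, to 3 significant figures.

2.81 s

T = 2π√(L/g) = 2π√(1.96/9.79) = 2π × 0.4474 = 2.81 s.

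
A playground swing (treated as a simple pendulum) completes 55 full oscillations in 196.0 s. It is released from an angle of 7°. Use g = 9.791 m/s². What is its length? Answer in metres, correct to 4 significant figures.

3.150 m

T = 196.0/55 = 3.5636 s.
From T = 2π√(L/g), L = gT²/(4π²) = 9.791 × 3.5636²/(4π²) = 3.150 m.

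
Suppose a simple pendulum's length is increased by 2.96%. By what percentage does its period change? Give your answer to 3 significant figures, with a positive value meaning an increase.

T ∝ √L, so T'/T = √(1.030) = 1.015.
Percentage change in T = (1.015 − 1) × 100% = 1.47%.

1.47%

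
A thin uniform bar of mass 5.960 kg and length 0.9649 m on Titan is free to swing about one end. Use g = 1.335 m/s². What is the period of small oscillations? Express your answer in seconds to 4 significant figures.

For a physical pendulum T = 2π√(I/(mgd)), with d = 0.48245 m from pivot to centre of mass.
I_cm = mL²/12 = 5.960 × 0.9649²/12 = 0.46241 kg·m²; I = I_cm + md² = 0.46241 + 5.960 × 0.48245² = 1.8497 kg·m².
T = 2π√(1.8497/(5.960 × 1.335 × 0.48245)) = 4.361 s.

4.361 s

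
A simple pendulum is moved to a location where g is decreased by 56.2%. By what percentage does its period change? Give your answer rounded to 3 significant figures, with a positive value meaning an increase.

51.1%

T ∝ 1/√g, so T'/T = 1/√(0.4380) = 1.511.
Percentage change in T = (1.511 − 1) × 100% = 51.1%.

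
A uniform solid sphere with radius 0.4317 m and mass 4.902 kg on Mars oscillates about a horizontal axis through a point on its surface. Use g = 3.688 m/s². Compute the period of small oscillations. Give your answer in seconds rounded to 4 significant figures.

I_cm = (2/5)mr² = 0.36542 kg·m². The pivot is at distance d = 0.4317 m from the centre of mass.
By the parallel-axis theorem, I = I_cm + md² = 0.36542 + 0.91356 = 1.2790 kg·m².
T = 2π√(I/(mgd)) = 2π√(1.2790/(4.902 × 3.688 × 0.4317)) = 2.544 s.

2.544 s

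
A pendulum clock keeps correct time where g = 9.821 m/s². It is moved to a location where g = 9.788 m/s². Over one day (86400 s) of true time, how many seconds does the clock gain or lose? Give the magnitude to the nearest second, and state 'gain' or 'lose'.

lose 145 s

The clock's period scales as T ∝ 1/√g, so T'/T = √(9.821/9.788) = 1.00168.
In 86400 s of true time the clock registers 86400/1.00168 = 86254.7 s, so it loses 145 s.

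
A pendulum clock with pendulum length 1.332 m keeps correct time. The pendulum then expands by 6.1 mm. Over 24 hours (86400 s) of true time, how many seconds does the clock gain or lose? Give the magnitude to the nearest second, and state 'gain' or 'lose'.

lose 197 s

T ∝ √L, so T'/T = √(1.33810/1.332) = 1.00229.
In 86400 s of true time the clock registers 86400/1.00229 = 86202.8 s, so it loses 197 s.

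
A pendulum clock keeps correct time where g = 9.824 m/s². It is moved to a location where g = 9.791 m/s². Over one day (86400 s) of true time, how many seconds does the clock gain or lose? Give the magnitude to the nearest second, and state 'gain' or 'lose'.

lose 145 s

The clock's period scales as T ∝ 1/√g, so T'/T = √(9.824/9.791) = 1.00168.
In 86400 s of true time the clock registers 86400/1.00168 = 86254.8 s, so it loses 145 s.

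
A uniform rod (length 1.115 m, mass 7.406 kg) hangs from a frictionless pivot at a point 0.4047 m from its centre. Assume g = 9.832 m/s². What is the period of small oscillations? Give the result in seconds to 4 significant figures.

1.629 s

For a physical pendulum T = 2π√(I/(mgd)), with d = 0.40470 m from pivot to centre of mass.
I_cm = mL²/12 = 7.406 × 1.115²/12 = 0.76728 kg·m²; I = I_cm + md² = 0.76728 + 7.406 × 0.40470² = 1.9802 kg·m².
T = 2π√(1.9802/(7.406 × 9.832 × 0.40470)) = 1.629 s.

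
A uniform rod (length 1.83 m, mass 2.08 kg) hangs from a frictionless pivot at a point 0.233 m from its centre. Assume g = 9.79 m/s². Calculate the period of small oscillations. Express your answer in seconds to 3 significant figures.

For a physical pendulum T = 2π√(I/(mgd)), with d = 0.2330 m from pivot to centre of mass.
I_cm = mL²/12 = 2.08 × 1.83²/12 = 0.5805 kg·m²; I = I_cm + md² = 0.5805 + 2.08 × 0.2330² = 0.6934 kg·m².
T = 2π√(0.6934/(2.08 × 9.79 × 0.2330)) = 2.40 s.

2.40 s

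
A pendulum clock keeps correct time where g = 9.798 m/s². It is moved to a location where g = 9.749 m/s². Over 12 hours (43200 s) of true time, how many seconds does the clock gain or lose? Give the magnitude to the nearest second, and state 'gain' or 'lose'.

lose 108 s

The clock's period scales as T ∝ 1/√g, so T'/T = √(9.798/9.749) = 1.00251.
In 43200 s of true time the clock registers 43200/1.00251 = 43091.8 s, so it loses 108 s.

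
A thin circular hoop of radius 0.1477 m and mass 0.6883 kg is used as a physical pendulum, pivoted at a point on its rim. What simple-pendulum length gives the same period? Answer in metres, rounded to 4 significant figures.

0.2954 m

The equivalent simple-pendulum length is L_eq = I/(md), where I is about the pivot and d = 0.14770 m.
I_cm = mR² = 0.015015 kg·m², so I = I_cm + md² = 0.015015 + 0.015015 = 0.030031 kg·m².
L_eq = 0.030031/(0.6883 × 0.14770) = 0.2954 m.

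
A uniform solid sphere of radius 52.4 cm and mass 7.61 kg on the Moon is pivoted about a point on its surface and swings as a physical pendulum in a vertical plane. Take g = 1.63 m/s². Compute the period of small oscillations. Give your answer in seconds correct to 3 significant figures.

4.22 s

I_cm = (2/5)mr² = 0.8358 kg·m². The pivot is at distance d = 0.524 m from the centre of mass.
By the parallel-axis theorem, I = I_cm + md² = 0.8358 + 2.090 = 2.925 kg·m².
T = 2π√(I/(mgd)) = 2π√(2.925/(7.61 × 1.63 × 0.524)) = 4.22 s.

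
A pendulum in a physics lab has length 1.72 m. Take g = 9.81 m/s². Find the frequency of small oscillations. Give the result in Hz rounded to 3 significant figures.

0.380 Hz

T = 2π√(L/g) = 2π√(1.72/9.81) = 2.631 s, so f = 1/T = 0.380 Hz.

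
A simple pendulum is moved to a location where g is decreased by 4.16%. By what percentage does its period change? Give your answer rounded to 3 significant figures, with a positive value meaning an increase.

2.15%

T ∝ 1/√g, so T'/T = 1/√(0.9584) = 1.021.
Percentage change in T = (1.021 − 1) × 100% = 2.15%.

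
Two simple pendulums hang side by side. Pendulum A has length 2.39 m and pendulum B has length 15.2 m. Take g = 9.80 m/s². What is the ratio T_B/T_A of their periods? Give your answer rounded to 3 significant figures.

2.52

T ∝ √L, so T_B/T_A = √(L_B/L_A) = √(15.2/2.39) = 2.52.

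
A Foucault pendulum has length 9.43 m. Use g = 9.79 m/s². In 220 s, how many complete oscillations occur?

T = 2π√(L/g) = 2π√(9.43/9.79) = 6.167 s.
Number of complete oscillations = ⌊220/6.167⌋ = ⌊35.68⌋ = 35.

35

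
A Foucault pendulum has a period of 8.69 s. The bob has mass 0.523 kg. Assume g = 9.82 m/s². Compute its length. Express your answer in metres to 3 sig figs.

18.8 m

From T = 2π√(L/g), L = gT²/(4π²) = 9.82 × 8.690²/(4π²) = 18.8 m.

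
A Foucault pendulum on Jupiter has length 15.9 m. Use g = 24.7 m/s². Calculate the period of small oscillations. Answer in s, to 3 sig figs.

5.04 s

T = 2π√(L/g) = 2π√(15.9/24.7) = 2π × 0.8023 = 5.04 s.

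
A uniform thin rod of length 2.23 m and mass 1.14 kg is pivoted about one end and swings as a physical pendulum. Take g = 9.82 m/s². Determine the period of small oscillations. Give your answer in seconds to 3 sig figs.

2.44 s

For a physical pendulum T = 2π√(I/(mgd)), with d = 1.115 m from pivot to centre of mass.
I_cm = mL²/12 = 1.14 × 2.23²/12 = 0.4724 kg·m²; I = I_cm + md² = 0.4724 + 1.14 × 1.115² = 1.890 kg·m².
T = 2π√(1.890/(1.14 × 9.82 × 1.115)) = 2.44 s.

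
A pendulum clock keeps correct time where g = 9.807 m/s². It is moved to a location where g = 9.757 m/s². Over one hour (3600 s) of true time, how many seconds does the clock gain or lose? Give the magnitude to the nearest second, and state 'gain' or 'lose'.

lose 9 s

The clock's period scales as T ∝ 1/√g, so T'/T = √(9.807/9.757) = 1.00256.
In 3600 s of true time the clock registers 3600/1.00256 = 3590.8 s, so it loses 9 s.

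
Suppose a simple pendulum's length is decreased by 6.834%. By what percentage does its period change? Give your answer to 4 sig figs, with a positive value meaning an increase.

T ∝ √L, so T'/T = √(0.93166) = 0.96523.
Percentage change in T = (0.96523 − 1) × 100% = -3.477%.

-3.477%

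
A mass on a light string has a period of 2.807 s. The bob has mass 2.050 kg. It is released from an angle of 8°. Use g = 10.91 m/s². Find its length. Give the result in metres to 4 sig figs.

From T = 2π√(L/g), L = gT²/(4π²) = 10.91 × 2.8070²/(4π²) = 2.177 m.

2.177 m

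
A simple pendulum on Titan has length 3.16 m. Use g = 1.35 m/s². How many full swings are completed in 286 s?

T = 2π√(L/g) = 2π√(3.16/1.35) = 9.613 s.
Number of complete oscillations = ⌊286/9.613⌋ = ⌊29.75⌋ = 29.

29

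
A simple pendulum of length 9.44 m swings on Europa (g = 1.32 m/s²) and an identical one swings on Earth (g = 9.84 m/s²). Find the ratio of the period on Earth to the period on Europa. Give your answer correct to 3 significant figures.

0.366

T ∝ 1/√g, so T₂/T₁ = √(g₁/g₂) = √(1.32/9.84) = 0.366.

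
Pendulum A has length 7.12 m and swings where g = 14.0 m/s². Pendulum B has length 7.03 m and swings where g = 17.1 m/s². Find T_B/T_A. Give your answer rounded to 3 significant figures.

T = 2π√(L/g), so T_B/T_A = √((L_B/g_B)/(L_A/g_A)) = √((7.03/17.1)/(7.12/14.0)) = 0.899.

0.899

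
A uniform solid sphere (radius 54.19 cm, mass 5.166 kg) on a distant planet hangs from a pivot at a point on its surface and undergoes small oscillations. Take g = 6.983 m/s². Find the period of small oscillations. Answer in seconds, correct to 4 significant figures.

2.071 s

I_cm = (2/5)mr² = 0.60681 kg·m². The pivot is at distance d = 0.5419 m from the centre of mass.
By the parallel-axis theorem, I = I_cm + md² = 0.60681 + 1.5170 = 2.1238 kg·m².
T = 2π√(I/(mgd)) = 2π√(2.1238/(5.166 × 6.983 × 0.5419)) = 2.071 s.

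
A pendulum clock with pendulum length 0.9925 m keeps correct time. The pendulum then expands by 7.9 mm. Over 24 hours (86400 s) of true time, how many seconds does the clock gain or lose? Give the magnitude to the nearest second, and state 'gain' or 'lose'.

T ∝ √L, so T'/T = √(1.00040/0.9925) = 1.00397.
In 86400 s of true time the clock registers 86400/1.00397 = 86058.2 s, so it loses 342 s.

lose 342 s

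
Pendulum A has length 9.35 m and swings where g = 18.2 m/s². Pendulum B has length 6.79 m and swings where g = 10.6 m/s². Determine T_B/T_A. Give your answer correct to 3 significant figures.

1.12

T = 2π√(L/g), so T_B/T_A = √((L_B/g_B)/(L_A/g_A)) = √((6.79/10.6)/(9.35/18.2)) = 1.12.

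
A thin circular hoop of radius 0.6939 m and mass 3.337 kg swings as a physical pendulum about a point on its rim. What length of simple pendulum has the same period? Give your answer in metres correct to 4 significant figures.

The equivalent simple-pendulum length is L_eq = I/(md), where I is about the pivot and d = 0.69390 m.
I_cm = mR² = 1.6068 kg·m², so I = I_cm + md² = 1.6068 + 1.6068 = 3.2135 kg·m².
L_eq = 3.2135/(3.337 × 0.69390) = 1.388 m.

1.388 m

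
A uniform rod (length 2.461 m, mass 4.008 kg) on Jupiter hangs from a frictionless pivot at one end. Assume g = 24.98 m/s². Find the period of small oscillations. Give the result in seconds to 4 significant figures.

For a physical pendulum T = 2π√(I/(mgd)), with d = 1.2305 m from pivot to centre of mass.
I_cm = mL²/12 = 4.008 × 2.461²/12 = 2.0229 kg·m²; I = I_cm + md² = 2.0229 + 4.008 × 1.2305² = 8.0915 kg·m².
T = 2π√(8.0915/(4.008 × 24.98 × 1.2305)) = 1.610 s.

1.610 s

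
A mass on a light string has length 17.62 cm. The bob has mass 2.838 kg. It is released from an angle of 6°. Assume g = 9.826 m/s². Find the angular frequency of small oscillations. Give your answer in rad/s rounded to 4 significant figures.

ω = √(g/L) = √(9.826/0.1762) = 7.468 rad/s.

7.468 rad/s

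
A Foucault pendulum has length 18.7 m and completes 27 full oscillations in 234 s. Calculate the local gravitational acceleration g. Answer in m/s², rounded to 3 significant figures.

T = 234/27 = 8.667 s.
From T = 2π√(L/g), g = 4π²L/T² = 4π² × 18.7/8.667² = 9.83 m/s².

9.83 m/s²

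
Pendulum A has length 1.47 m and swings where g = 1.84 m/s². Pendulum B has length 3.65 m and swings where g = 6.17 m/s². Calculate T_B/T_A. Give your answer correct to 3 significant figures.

0.861

T = 2π√(L/g), so T_B/T_A = √((L_B/g_B)/(L_A/g_A)) = √((3.65/6.17)/(1.47/1.84)) = 0.861.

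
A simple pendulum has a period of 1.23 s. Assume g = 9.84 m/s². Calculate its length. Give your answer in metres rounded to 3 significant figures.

From T = 2π√(L/g), L = gT²/(4π²) = 9.84 × 1.230²/(4π²) = 0.377 m.

0.377 m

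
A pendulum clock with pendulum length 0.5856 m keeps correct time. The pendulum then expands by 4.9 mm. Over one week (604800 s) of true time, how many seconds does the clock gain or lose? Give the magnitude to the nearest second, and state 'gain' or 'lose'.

T ∝ √L, so T'/T = √(0.59050/0.5856) = 1.00418.
In 604800 s of true time the clock registers 604800/1.00418 = 602285.4 s, so it loses 2515 s.

lose 2515 s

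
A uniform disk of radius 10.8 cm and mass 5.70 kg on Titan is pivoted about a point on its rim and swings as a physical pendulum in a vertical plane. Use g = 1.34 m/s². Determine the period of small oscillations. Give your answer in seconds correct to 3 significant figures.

I_cm = ½mr² = 0.03324 kg·m². The pivot is at distance d = 0.108 m from the centre of mass.
By the parallel-axis theorem, I = I_cm + md² = 0.03324 + 0.06648 = 0.09973 kg·m².
T = 2π√(I/(mgd)) = 2π√(0.09973/(5.70 × 1.34 × 0.108)) = 2.18 s.

2.18 s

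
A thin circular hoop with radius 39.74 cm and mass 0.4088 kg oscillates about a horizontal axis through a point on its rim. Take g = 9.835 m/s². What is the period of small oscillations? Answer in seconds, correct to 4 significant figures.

1.786 s

I_cm = mr² = 0.064560 kg·m². The pivot is at distance d = 0.3974 m from the centre of mass.
By the parallel-axis theorem, I = I_cm + md² = 0.064560 + 0.064560 = 0.12912 kg·m².
T = 2π√(I/(mgd)) = 2π√(0.12912/(0.4088 × 9.835 × 0.3974)) = 1.786 s.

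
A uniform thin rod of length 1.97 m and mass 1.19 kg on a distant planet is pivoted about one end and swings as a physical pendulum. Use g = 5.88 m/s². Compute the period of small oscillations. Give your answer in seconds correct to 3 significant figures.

2.97 s

For a physical pendulum T = 2π√(I/(mgd)), with d = 0.9850 m from pivot to centre of mass.
I_cm = mL²/12 = 1.19 × 1.97²/12 = 0.3849 kg·m²; I = I_cm + md² = 0.3849 + 1.19 × 0.9850² = 1.539 kg·m².
T = 2π√(1.539/(1.19 × 5.88 × 0.9850)) = 2.97 s.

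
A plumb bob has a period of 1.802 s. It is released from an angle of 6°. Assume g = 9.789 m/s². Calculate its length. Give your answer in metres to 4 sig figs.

0.8052 m

From T = 2π√(L/g), L = gT²/(4π²) = 9.789 × 1.8020²/(4π²) = 0.8052 m.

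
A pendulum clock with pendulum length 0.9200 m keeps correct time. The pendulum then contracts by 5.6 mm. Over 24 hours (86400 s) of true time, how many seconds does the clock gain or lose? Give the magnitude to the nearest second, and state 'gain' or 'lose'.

gain 264 s

T ∝ √L, so T'/T = √(0.91440/0.9200) = 0.996952.
In 86400 s of true time the clock registers 86400/0.996952 = 86664.2 s, so it gains 264 s.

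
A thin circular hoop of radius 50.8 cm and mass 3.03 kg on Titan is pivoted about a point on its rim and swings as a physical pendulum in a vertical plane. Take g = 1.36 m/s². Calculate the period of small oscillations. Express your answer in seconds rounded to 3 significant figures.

I_cm = mr² = 0.7819 kg·m². The pivot is at distance d = 0.508 m from the centre of mass.
By the parallel-axis theorem, I = I_cm + md² = 0.7819 + 0.7819 = 1.564 kg·m².
T = 2π√(I/(mgd)) = 2π√(1.564/(3.03 × 1.36 × 0.508)) = 5.43 s.

5.43 s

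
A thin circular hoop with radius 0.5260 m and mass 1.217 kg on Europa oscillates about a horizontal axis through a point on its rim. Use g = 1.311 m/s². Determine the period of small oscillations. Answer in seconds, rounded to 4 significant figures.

I_cm = mr² = 0.33671 kg·m². The pivot is at distance d = 0.5260 m from the centre of mass.
By the parallel-axis theorem, I = I_cm + md² = 0.33671 + 0.33671 = 0.67343 kg·m².
T = 2π√(I/(mgd)) = 2π√(0.67343/(1.217 × 1.311 × 0.5260)) = 5.628 s.

5.628 s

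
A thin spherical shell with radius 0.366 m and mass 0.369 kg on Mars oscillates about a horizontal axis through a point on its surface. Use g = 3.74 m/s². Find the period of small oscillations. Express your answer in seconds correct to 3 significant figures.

I_cm = (2/3)mr² = 0.03295 kg·m². The pivot is at distance d = 0.366 m from the centre of mass.
By the parallel-axis theorem, I = I_cm + md² = 0.03295 + 0.04943 = 0.08238 kg·m².
T = 2π√(I/(mgd)) = 2π√(0.08238/(0.369 × 3.74 × 0.366)) = 2.54 s.

2.54 s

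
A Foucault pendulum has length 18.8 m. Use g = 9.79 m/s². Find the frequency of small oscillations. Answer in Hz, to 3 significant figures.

0.115 Hz

T = 2π√(L/g) = 2π√(18.8/9.79) = 8.707 s, so f = 1/T = 0.115 Hz.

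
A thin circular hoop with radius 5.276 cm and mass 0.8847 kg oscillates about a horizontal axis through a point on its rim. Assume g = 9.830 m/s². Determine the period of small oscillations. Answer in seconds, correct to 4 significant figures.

0.6510 s

I_cm = mr² = 0.0024627 kg·m². The pivot is at distance d = 0.05276 m from the centre of mass.
By the parallel-axis theorem, I = I_cm + md² = 0.0024627 + 0.0024627 = 0.0049253 kg·m².
T = 2π√(I/(mgd)) = 2π√(0.0049253/(0.8847 × 9.830 × 0.05276)) = 0.6510 s.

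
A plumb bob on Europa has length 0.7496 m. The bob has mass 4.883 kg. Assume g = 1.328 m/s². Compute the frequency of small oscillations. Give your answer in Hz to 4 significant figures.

T = 2π√(L/g) = 2π√(0.7496/1.328) = 4.7206 s, so f = 1/T = 0.2118 Hz.

0.2118 Hz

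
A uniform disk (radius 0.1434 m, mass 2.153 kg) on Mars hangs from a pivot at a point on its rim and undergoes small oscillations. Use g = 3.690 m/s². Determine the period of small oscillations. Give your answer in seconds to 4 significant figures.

I_cm = ½mr² = 0.022137 kg·m². The pivot is at distance d = 0.1434 m from the centre of mass.
By the parallel-axis theorem, I = I_cm + md² = 0.022137 + 0.044273 = 0.066410 kg·m².
T = 2π√(I/(mgd)) = 2π√(0.066410/(2.153 × 3.690 × 0.1434)) = 1.517 s.

1.517 s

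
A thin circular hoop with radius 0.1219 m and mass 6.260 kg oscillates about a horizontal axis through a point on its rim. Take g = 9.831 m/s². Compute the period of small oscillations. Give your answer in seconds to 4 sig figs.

I_cm = mr² = 0.093021 kg·m². The pivot is at distance d = 0.1219 m from the centre of mass.
By the parallel-axis theorem, I = I_cm + md² = 0.093021 + 0.093021 = 0.18604 kg·m².
T = 2π√(I/(mgd)) = 2π√(0.18604/(6.260 × 9.831 × 0.1219)) = 0.9895 s.

0.9895 s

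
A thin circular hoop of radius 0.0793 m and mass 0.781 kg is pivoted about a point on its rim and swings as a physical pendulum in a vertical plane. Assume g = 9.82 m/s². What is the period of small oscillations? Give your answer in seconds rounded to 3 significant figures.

0.799 s

I_cm = mr² = 0.004911 kg·m². The pivot is at distance d = 0.0793 m from the centre of mass.
By the parallel-axis theorem, I = I_cm + md² = 0.004911 + 0.004911 = 0.009823 kg·m².
T = 2π√(I/(mgd)) = 2π√(0.009823/(0.781 × 9.82 × 0.0793)) = 0.799 s.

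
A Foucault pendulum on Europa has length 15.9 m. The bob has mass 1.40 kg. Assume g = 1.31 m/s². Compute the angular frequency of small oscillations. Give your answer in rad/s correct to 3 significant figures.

ω = √(g/L) = √(1.31/15.9) = 0.287 rad/s.

0.287 rad/s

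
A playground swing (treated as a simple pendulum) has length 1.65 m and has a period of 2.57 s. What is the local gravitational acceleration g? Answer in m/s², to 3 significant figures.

9.86 m/s²

From T = 2π√(L/g), g = 4π²L/T² = 4π² × 1.65/2.570² = 9.86 m/s².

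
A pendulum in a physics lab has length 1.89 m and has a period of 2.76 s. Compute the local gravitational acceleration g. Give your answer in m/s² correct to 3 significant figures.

From T = 2π√(L/g), g = 4π²L/T² = 4π² × 1.89/2.760² = 9.79 m/s².

9.79 m/s²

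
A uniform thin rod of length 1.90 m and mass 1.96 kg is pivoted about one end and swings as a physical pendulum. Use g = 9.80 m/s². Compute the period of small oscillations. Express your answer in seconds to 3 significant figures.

For a physical pendulum T = 2π√(I/(mgd)), with d = 0.9500 m from pivot to centre of mass.
I_cm = mL²/12 = 1.96 × 1.90²/12 = 0.5896 kg·m²; I = I_cm + md² = 0.5896 + 1.96 × 0.9500² = 2.359 kg·m².
T = 2π√(2.359/(1.96 × 9.80 × 0.9500)) = 2.26 s.

2.26 s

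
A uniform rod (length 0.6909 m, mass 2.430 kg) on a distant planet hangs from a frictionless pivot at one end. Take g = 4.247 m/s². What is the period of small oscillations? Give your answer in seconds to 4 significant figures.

For a physical pendulum T = 2π√(I/(mgd)), with d = 0.34545 m from pivot to centre of mass.
I_cm = mL²/12 = 2.430 × 0.6909²/12 = 0.096662 kg·m²; I = I_cm + md² = 0.096662 + 2.430 × 0.34545² = 0.38665 kg·m².
T = 2π√(0.38665/(2.430 × 4.247 × 0.34545)) = 2.069 s.

2.069 s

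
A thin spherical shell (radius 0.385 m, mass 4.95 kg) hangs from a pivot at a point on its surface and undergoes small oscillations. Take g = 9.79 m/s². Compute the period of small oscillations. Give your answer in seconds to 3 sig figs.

I_cm = (2/3)mr² = 0.4891 kg·m². The pivot is at distance d = 0.385 m from the centre of mass.
By the parallel-axis theorem, I = I_cm + md² = 0.4891 + 0.7337 = 1.223 kg·m².
T = 2π√(I/(mgd)) = 2π√(1.223/(4.95 × 9.79 × 0.385)) = 1.61 s.

1.61 s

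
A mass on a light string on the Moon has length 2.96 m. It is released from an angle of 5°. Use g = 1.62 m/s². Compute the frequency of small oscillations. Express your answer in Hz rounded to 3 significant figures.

T = 2π√(L/g) = 2π√(2.96/1.62) = 8.493 s, so f = 1/T = 0.118 Hz.

0.118 Hz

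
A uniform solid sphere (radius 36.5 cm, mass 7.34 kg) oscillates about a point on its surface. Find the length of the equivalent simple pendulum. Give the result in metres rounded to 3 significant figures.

0.511 m

The equivalent simple-pendulum length is L_eq = I/(md), where I is about the pivot and d = 0.3650 m.
I_cm = (2/5)mR² = 0.3911 kg·m², so I = I_cm + md² = 0.3911 + 0.9779 = 1.369 kg·m².
L_eq = 1.369/(7.34 × 0.3650) = 0.511 m.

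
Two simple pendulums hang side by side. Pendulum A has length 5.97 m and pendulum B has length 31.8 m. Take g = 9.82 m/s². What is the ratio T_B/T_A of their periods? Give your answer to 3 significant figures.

2.31

T ∝ √L, so T_B/T_A = √(L_B/L_A) = √(31.8/5.97) = 2.31.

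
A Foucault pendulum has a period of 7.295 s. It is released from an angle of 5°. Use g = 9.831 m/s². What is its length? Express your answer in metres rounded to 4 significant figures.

From T = 2π√(L/g), L = gT²/(4π²) = 9.831 × 7.2950²/(4π²) = 13.25 m.

13.25 m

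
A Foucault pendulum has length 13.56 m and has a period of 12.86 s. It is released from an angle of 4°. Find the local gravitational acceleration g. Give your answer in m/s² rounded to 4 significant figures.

3.237 m/s²

From T = 2π√(L/g), g = 4π²L/T² = 4π² × 13.56/12.860² = 3.237 m/s².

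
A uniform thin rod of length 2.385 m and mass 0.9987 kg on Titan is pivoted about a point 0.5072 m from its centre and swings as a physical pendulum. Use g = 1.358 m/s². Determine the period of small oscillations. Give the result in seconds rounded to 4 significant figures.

For a physical pendulum T = 2π√(I/(mgd)), with d = 0.50720 m from pivot to centre of mass.
I_cm = mL²/12 = 0.9987 × 2.385²/12 = 0.47340 kg·m²; I = I_cm + md² = 0.47340 + 0.9987 × 0.50720² = 0.73032 kg·m².
T = 2π√(0.73032/(0.9987 × 1.358 × 0.50720)) = 6.474 s.

6.474 s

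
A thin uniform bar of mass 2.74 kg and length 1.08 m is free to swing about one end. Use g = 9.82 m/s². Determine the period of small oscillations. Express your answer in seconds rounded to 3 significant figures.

1.70 s

For a physical pendulum T = 2π√(I/(mgd)), with d = 0.5400 m from pivot to centre of mass.
I_cm = mL²/12 = 2.74 × 1.08²/12 = 0.2663 kg·m²; I = I_cm + md² = 0.2663 + 2.74 × 0.5400² = 1.065 kg·m².
T = 2π√(1.065/(2.74 × 9.82 × 0.5400)) = 1.70 s.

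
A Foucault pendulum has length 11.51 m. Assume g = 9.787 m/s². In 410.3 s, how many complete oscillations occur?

60

T = 2π√(L/g) = 2π√(11.51/9.787) = 6.8139 s.
Number of complete oscillations = ⌊410.3/6.8139⌋ = ⌊60.216⌋ = 60.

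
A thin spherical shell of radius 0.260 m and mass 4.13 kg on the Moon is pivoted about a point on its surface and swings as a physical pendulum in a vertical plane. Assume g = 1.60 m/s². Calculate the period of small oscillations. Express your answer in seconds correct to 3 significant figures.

I_cm = (2/3)mr² = 0.1861 kg·m². The pivot is at distance d = 0.260 m from the centre of mass.
By the parallel-axis theorem, I = I_cm + md² = 0.1861 + 0.2792 = 0.4653 kg·m².
T = 2π√(I/(mgd)) = 2π√(0.4653/(4.13 × 1.60 × 0.260)) = 3.27 s.

3.27 s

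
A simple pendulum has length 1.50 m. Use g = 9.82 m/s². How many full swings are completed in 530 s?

T = 2π√(L/g) = 2π√(1.50/9.82) = 2.456 s.
Number of complete oscillations = ⌊530/2.456⌋ = ⌊215.8⌋ = 215.

215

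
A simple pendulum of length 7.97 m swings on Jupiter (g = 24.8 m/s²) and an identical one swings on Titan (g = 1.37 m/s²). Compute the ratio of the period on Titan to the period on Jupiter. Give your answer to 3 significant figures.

4.25

T ∝ 1/√g, so T₂/T₁ = √(g₁/g₂) = √(24.8/1.37) = 4.25.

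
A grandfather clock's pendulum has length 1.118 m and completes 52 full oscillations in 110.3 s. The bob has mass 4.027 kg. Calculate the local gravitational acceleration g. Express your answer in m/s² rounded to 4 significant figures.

T = 110.3/52 = 2.1212 s.
From T = 2π√(L/g), g = 4π²L/T² = 4π² × 1.118/2.1212² = 9.810 m/s².

9.810 m/s²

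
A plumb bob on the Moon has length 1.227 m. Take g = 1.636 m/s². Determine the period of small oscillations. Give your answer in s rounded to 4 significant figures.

T = 2π√(L/g) = 2π√(1.227/1.636) = 2π × 0.86603 = 5.441 s.

5.441 s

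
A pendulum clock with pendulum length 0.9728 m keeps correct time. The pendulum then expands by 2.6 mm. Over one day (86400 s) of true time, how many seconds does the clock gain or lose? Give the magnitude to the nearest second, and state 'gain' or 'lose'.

T ∝ √L, so T'/T = √(0.97540/0.9728) = 1.00134.
In 86400 s of true time the clock registers 86400/1.00134 = 86284.8 s, so it loses 115 s.

lose 115 s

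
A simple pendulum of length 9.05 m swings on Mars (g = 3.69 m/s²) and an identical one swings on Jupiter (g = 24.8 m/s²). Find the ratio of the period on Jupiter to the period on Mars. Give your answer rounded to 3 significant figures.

0.386

T ∝ 1/√g, so T₂/T₁ = √(g₁/g₂) = √(3.69/24.8) = 0.386.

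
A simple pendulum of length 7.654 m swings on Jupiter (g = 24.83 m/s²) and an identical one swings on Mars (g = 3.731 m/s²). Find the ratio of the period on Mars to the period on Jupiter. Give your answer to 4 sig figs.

2.580

T ∝ 1/√g, so T₂/T₁ = √(g₁/g₂) = √(24.83/3.731) = 2.580.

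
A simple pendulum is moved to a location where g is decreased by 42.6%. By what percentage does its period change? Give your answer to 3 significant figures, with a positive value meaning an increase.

32.0%

T ∝ 1/√g, so T'/T = 1/√(0.5740) = 1.320.
Percentage change in T = (1.320 − 1) × 100% = 32.0%.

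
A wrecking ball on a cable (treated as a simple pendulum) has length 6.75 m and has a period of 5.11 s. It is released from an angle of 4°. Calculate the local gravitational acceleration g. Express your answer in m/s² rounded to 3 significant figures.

10.2 m/s²

From T = 2π√(L/g), g = 4π²L/T² = 4π² × 6.75/5.110² = 10.2 m/s².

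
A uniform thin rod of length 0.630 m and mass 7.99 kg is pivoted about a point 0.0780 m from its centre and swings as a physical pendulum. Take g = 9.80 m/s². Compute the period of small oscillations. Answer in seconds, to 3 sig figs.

1.42 s

For a physical pendulum T = 2π√(I/(mgd)), with d = 0.07800 m from pivot to centre of mass.
I_cm = mL²/12 = 7.99 × 0.630²/12 = 0.2643 kg·m²; I = I_cm + md² = 0.2643 + 7.99 × 0.07800² = 0.3129 kg·m².
T = 2π√(0.3129/(7.99 × 9.80 × 0.07800)) = 1.42 s.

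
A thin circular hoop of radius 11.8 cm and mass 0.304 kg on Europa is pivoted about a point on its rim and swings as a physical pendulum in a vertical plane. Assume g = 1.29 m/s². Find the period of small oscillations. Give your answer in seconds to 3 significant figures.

2.69 s

I_cm = mr² = 0.004233 kg·m². The pivot is at distance d = 0.118 m from the centre of mass.
By the parallel-axis theorem, I = I_cm + md² = 0.004233 + 0.004233 = 0.008466 kg·m².
T = 2π√(I/(mgd)) = 2π√(0.008466/(0.304 × 1.29 × 0.118)) = 2.69 s.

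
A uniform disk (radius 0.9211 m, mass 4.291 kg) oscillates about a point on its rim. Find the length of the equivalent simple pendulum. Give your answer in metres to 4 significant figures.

1.382 m

The equivalent simple-pendulum length is L_eq = I/(md), where I is about the pivot and d = 0.92110 m.
I_cm = ½mR² = 1.8203 kg·m², so I = I_cm + md² = 1.8203 + 3.6406 = 5.4609 kg·m².
L_eq = 5.4609/(4.291 × 0.92110) = 1.382 m.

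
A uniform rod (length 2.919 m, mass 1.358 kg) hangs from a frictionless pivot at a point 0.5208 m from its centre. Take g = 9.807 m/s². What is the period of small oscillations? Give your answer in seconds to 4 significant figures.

2.754 s

For a physical pendulum T = 2π√(I/(mgd)), with d = 0.52080 m from pivot to centre of mass.
I_cm = mL²/12 = 1.358 × 2.919²/12 = 0.96424 kg·m²; I = I_cm + md² = 0.96424 + 1.358 × 0.52080² = 1.3326 kg·m².
T = 2π√(1.3326/(1.358 × 9.807 × 0.52080)) = 2.754 s.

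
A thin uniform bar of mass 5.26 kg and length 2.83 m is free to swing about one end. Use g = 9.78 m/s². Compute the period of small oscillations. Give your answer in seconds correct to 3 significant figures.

For a physical pendulum T = 2π√(I/(mgd)), with d = 1.415 m from pivot to centre of mass.
I_cm = mL²/12 = 5.26 × 2.83²/12 = 3.511 kg·m²; I = I_cm + md² = 3.511 + 5.26 × 1.415² = 14.04 kg·m².
T = 2π√(14.04/(5.26 × 9.78 × 1.415)) = 2.76 s.

2.76 s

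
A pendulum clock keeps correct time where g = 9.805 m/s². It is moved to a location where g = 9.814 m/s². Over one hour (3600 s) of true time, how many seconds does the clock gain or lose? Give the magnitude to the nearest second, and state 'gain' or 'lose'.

gain 2 s

The clock's period scales as T ∝ 1/√g, so T'/T = √(9.805/9.814) = 0.999541.
In 3600 s of true time the clock registers 3600/0.999541 = 3601.7 s, so it gains 2 s.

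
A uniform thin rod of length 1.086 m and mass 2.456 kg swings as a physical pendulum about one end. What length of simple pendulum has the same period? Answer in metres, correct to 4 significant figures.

The equivalent simple-pendulum length is L_eq = I/(md), where I is about the pivot and d = 0.54300 m.
I_cm = (1/12)mL² = 0.24138 kg·m², so I = I_cm + md² = 0.24138 + 0.72415 = 0.96553 kg·m².
L_eq = 0.96553/(2.456 × 0.54300) = 0.7240 m.

0.7240 m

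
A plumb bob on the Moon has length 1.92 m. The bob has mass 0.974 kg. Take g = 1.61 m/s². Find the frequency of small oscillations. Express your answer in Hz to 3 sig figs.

0.146 Hz

T = 2π√(L/g) = 2π√(1.92/1.61) = 6.861 s, so f = 1/T = 0.146 Hz.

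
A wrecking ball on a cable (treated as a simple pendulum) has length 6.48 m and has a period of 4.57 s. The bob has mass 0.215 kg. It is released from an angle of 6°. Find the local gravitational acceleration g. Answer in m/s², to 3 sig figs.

From T = 2π√(L/g), g = 4π²L/T² = 4π² × 6.48/4.570² = 12.2 m/s².

12.2 m/s²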